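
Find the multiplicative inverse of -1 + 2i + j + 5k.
-0.0323 - 0.0645i - 0.0323j - 0.1613k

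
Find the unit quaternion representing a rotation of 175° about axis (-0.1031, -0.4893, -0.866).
0.0436 - 0.103i - 0.4888j - 0.8652k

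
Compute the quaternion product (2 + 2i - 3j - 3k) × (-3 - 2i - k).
-5 - 7i + 17j + k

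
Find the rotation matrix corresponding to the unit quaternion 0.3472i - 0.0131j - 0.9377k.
[[-0.7589, -0.0091, -0.6511], [-0.0091, -0.9997, 0.0246], [-0.6511, 0.0246, 0.7586]]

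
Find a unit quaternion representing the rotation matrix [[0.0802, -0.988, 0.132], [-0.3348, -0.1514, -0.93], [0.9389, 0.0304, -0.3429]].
0.3827 + 0.6274i - 0.5271j + 0.4267k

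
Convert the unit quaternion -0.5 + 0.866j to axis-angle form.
axis = (0, 1, 0), θ = 4π/3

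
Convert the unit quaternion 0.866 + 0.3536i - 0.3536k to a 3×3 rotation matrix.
[[0.7499, 0.6124, -0.2501], [-0.6124, 0.4999, -0.6124], [-0.2501, 0.6124, 0.7499]]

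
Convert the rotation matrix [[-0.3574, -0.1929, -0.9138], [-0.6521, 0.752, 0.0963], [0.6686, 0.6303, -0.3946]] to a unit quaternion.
-0.5 - 0.267i + 0.7912j + 0.2296k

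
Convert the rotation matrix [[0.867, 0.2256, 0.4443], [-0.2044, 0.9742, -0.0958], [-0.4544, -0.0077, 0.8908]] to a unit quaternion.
0.9659 + 0.0228i + 0.2326j - 0.1113k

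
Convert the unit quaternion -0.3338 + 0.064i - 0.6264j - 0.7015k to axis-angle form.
axis = (0.0679, -0.6645, -0.7442), θ = 219°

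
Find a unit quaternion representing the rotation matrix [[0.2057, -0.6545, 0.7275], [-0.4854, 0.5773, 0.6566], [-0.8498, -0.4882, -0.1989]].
0.6293 - 0.4548i + 0.6266j + 0.0672k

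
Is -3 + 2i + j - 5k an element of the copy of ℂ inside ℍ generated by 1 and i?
No. The quaternion -3 + 2i + j - 5k has j-coefficient y = 1 and k-coefficient z = -5, not both zero, so it does not lie in the complex subalgebra spanned by 1 and i.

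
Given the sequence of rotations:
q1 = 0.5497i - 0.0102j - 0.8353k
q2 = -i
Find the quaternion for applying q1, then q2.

q2 · q1 = 0.5497 - 0.8353j + 0.0102k
0.5497 - 0.8353j + 0.0102k


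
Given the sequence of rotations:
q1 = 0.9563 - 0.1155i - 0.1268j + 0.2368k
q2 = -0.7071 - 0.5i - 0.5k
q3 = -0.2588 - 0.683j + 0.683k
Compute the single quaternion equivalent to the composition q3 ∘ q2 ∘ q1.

q2 · q1 = -0.6155 - 0.4599i + 0.2658j - 0.5822k
q3 · q2 · q1 = 0.7385 + 0.3351i + 0.0375j - 0.5838k
0.7385 + 0.3351i + 0.0375j - 0.5838k


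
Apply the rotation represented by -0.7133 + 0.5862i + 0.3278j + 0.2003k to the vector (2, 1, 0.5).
(1.963, 0.913, 0.749)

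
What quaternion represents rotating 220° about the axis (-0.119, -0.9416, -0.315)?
-0.342 - 0.1118i - 0.8848j - 0.296k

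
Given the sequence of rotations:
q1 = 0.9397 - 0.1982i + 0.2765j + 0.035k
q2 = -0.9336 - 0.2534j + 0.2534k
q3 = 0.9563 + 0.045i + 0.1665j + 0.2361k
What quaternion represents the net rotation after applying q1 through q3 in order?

q2 · q1 = -0.8161 + 0.1061i - 0.5465j + 0.1552k
q3 · q2 · q1 = -0.7309 + 0.2196i - 0.6404j - 0.0865k
-0.7309 + 0.2196i - 0.6404j - 0.0865k


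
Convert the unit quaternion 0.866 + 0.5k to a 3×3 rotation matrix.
[[0.5, -0.866, 0], [0.866, 0.5, 0], [0, 0, 1]]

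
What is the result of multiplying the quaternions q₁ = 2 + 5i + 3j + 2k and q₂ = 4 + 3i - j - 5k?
6 + 13i + 41j - 16k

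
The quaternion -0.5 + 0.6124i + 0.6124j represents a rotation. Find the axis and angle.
axis = (√2/2, √2/2, 0), θ = 4π/3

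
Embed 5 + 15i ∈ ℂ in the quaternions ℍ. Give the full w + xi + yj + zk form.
5 + 15i + 0j + 0k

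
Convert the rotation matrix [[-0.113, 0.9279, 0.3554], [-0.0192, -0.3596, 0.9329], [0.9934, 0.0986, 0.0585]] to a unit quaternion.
-0.3827 + 0.545i + 0.4168j + 0.6187k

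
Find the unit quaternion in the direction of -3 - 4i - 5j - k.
-0.4201 - 0.5601i - 0.7001j - 0.14k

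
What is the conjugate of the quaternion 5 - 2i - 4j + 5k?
5 + 2i + 4j - 5k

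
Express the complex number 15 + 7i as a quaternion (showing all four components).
15 + 7i + 0j + 0k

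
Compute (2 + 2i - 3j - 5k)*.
2 - 2i + 3j + 5k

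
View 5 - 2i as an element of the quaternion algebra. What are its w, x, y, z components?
5 - 2i + 0j + 0k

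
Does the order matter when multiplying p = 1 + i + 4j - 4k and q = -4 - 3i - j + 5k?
Yes: pq = 23 + 9i - 10j + 32k ≠ 23 - 23i - 24j + 10k = qp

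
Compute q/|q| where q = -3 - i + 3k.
-0.6882 - 0.2294i + 0.6882k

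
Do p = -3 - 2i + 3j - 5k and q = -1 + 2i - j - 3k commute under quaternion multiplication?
No: pq = -5 - 18i - 16j + 10k ≠ -5 + 10i + 16j + 18k = qp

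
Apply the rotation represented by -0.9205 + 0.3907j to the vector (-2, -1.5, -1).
(-0.67, -1.5, -2.133)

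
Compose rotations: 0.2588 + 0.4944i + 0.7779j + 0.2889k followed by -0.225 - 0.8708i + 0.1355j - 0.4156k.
0.387 + 0.0258i - 0.0939j - 0.9169k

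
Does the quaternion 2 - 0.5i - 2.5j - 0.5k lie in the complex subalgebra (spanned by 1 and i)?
No. The quaternion 2 - 0.5i - 2.5j - 0.5k has j-coefficient y = -2.5 and k-coefficient z = -0.5, not both zero, so it does not lie in the complex subalgebra spanned by 1 and i.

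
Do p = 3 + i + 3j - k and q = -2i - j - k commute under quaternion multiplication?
No: pq = 4 - 10i + 2k ≠ 4 - 2i - 6j - 8k = qp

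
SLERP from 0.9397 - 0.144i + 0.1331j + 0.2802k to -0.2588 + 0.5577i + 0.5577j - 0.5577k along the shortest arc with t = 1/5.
0.8842 - 0.2651i - 0.0234j + 0.3838k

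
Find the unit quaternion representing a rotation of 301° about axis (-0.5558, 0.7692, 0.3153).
-0.8704 - 0.2737i + 0.3788j + 0.1553k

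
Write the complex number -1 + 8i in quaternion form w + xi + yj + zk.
-1 + 8i + 0j + 0k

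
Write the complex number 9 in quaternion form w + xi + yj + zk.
9 + 0i + 0j + 0k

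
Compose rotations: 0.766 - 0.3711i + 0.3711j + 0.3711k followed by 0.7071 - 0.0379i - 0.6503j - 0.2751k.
0.871 - 0.4307i - 0.1196j - 0.2037k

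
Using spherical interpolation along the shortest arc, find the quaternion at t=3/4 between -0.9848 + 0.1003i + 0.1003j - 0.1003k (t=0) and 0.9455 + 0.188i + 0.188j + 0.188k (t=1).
-0.9717 - 0.1171i - 0.1171j - 0.1686k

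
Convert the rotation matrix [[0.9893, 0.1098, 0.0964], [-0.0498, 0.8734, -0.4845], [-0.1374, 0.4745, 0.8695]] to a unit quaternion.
0.9659 + 0.2482i + 0.0605j - 0.0413k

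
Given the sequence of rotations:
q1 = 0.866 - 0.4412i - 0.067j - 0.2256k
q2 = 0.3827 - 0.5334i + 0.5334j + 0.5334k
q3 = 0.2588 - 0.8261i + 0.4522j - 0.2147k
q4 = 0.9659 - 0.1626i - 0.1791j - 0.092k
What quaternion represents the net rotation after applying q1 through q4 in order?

q2 · q1 = 0.2522 - 0.7154i + 0.0806j + 0.6467k
q3 · q2 · q1 = -0.4233 - 0.0837i + 0.8227j + 0.3701k
q4 · q3 · q2 · q1 = -0.2411 - 0.0026i + 0.9383j + 0.2477k
-0.2411 - 0.0026i + 0.9383j + 0.2477k


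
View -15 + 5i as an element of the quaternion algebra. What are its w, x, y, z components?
-15 + 5i + 0j + 0k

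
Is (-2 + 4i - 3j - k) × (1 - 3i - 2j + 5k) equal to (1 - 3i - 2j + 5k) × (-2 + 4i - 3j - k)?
No: pq = 9 - 7i - 16j - 28k ≠ 9 + 27i + 18j + 6k = qp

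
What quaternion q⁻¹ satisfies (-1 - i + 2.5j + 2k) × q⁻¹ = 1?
-0.0816 + 0.0816i - 0.2041j - 0.1633k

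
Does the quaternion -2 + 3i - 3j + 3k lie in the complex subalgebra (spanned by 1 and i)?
No. The quaternion -2 + 3i - 3j + 3k has j-coefficient y = -3 and k-coefficient z = 3, not both zero, so it does not lie in the complex subalgebra spanned by 1 and i.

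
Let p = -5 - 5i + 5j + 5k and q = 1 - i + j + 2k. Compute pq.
-25 + 5i + 5j - 5k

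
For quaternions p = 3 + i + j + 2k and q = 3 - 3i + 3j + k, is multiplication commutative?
No: pq = 7 - 11i + 5j + 15k ≠ 7 - i + 19j + 3k = qp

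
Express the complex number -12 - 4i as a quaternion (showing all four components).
-12 - 4i + 0j + 0k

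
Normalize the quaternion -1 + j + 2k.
-0.4082 + 0.4082j + 0.8165k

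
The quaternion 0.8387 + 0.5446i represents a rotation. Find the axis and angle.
axis = (1, 0, 0), θ = 66°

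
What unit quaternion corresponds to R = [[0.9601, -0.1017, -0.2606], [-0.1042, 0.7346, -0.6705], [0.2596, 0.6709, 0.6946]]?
0.9205 + 0.3643i - 0.1413j - 0.0007k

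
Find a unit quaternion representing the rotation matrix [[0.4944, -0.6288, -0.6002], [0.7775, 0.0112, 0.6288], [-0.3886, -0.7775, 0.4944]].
0.7071 - 0.4972i - 0.0748j + 0.4972k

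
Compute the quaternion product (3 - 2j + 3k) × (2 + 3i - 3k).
15 + 15i + 5j + 3k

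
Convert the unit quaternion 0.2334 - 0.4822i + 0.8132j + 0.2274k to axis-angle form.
axis = (-0.4959, 0.8363, 0.2339), θ = 153°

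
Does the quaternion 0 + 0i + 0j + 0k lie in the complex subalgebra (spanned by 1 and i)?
Yes. The quaternion 0 has j- and k-coefficients y = z = 0, so it lies in the complex subalgebra spanned by 1 and i.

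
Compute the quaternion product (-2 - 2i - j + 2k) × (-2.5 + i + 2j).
9 - i + 0.5j - 8k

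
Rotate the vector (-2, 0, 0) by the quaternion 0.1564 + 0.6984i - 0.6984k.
(-0.049, 0.437, 1.951)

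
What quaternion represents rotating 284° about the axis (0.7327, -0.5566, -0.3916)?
-0.788 + 0.4511i - 0.3427j - 0.2411k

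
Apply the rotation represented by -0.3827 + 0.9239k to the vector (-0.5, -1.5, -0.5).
(-0.707, 1.414, -0.5)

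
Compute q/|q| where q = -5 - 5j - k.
-0.7001 - 0.7001j - 0.14k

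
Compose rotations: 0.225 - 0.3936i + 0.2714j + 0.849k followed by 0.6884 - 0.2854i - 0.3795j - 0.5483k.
0.6111 - 0.5086i + 0.5596j + 0.2343k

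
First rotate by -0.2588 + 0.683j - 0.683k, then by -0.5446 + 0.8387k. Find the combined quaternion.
0.7138 - 0.5728i - 0.372j + 0.1549k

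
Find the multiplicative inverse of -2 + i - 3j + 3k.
-0.087 - 0.0435i + 0.1304j - 0.1304k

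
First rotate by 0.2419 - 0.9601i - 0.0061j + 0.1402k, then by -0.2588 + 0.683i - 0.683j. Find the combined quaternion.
0.589 + 0.3179i - 0.2594j - 0.6962k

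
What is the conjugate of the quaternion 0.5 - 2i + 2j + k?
0.5 + 2i - 2j - k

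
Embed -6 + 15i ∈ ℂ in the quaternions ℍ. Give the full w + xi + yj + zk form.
-6 + 15i + 0j + 0k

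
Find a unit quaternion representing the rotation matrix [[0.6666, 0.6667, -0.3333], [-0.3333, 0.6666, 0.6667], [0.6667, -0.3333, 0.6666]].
0.866 - 0.2887i - 0.2887j - 0.2887k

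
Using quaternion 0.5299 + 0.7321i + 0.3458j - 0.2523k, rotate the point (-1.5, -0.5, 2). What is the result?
(-1.343, -2.16, 0.181)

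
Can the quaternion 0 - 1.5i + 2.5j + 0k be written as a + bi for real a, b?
No. The quaternion -1.5i + 2.5j has j-coefficient y = 2.5 and k-coefficient z = 0, not both zero, so it does not lie in the complex subalgebra spanned by 1 and i.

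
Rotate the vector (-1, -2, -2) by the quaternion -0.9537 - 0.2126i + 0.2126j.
(0.082, -0.918, -2.855)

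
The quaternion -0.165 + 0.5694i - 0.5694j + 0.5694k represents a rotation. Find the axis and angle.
axis = (√3/3, -√3/3, √3/3), θ = 199°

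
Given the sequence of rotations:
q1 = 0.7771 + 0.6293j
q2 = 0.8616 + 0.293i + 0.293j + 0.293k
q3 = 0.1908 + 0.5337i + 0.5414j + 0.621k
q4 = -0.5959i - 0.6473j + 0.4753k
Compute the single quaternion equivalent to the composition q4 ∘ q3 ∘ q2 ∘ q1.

q2 · q1 = 0.4852 + 0.0433i + 0.7699j + 0.4121k
q3 · q2 · q1 = -0.6033 + 0.0122i + 0.2165j + 0.7674k
q4 · q3 · q2 · q1 = -0.2173 - 0.2401i + 0.8536j - 0.4079k
-0.2173 - 0.2401i + 0.8536j - 0.4079k


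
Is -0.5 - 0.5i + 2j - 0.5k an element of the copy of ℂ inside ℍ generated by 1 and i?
No. The quaternion -0.5 - 0.5i + 2j - 0.5k has j-coefficient y = 2 and k-coefficient z = -0.5, not both zero, so it does not lie in the complex subalgebra spanned by 1 and i.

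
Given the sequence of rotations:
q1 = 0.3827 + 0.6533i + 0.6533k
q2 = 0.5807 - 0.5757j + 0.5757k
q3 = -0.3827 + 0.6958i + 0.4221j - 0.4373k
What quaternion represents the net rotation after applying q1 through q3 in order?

q2 · q1 = -0.1539 + 0.0033i + 0.1558j + 0.9758k
q3 · q2 · q1 = 0.4176 + 0.3717i - 0.805j - 0.1991k
0.4176 + 0.3717i - 0.805j - 0.1991k


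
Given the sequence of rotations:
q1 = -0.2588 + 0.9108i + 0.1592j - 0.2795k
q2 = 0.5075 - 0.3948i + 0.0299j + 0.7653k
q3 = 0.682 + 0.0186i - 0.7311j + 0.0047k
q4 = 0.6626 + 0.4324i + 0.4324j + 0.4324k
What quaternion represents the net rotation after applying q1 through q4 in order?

q2 · q1 = 0.4374 + 0.4342i + 0.6597j - 0.43k
q3 · q2 · q1 = 0.7746 + 0.6155i + 0.1402j + 0.0385k
q4 · q3 · q2 · q1 = 0.1698 + 0.6988i + 0.6773j + 0.1549k
0.1698 + 0.6988i + 0.6773j + 0.1549k


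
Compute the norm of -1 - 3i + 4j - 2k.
√30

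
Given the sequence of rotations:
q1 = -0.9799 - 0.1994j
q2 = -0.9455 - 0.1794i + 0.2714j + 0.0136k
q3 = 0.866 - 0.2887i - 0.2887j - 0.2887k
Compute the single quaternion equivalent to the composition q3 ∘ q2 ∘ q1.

q2 · q1 = 0.9806 + 0.1785i - 0.0774j + 0.0224k
q3 · q2 · q1 = 0.8849 - 0.1573i - 0.3952j - 0.1898k
0.8849 - 0.1573i - 0.3952j - 0.1898k


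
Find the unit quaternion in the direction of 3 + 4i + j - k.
0.5774 + 0.7698i + 0.1925j - 0.1925k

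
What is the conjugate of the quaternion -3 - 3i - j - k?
-3 + 3i + j + k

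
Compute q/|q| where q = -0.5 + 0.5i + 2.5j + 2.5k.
-0.1387 + 0.1387i + 0.6934j + 0.6934k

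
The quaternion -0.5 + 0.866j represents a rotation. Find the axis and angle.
axis = (0, 1, 0), θ = 4π/3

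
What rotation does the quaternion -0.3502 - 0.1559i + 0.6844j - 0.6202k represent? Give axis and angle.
axis = (-0.1664, 0.7307, -0.6621), θ = 221°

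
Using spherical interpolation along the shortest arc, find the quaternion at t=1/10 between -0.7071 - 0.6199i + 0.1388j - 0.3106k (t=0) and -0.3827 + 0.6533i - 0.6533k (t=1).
-0.7493 - 0.5085i + 0.1358j - 0.4019k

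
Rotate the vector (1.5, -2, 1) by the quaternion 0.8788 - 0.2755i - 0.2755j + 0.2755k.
(1.073, -0.106, 2.467)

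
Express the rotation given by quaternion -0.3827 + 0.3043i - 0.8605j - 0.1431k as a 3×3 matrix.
[[-0.5219, -0.6332, 0.5715], [-0.4142, 0.7738, 0.4792], [-0.7457, 0.0134, -0.6661]]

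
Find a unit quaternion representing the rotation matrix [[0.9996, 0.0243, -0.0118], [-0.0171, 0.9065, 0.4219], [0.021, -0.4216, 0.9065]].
0.9763 - 0.216i - 0.0084j - 0.0106k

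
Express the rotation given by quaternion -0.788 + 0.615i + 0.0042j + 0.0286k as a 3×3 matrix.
[[0.9983, 0.0502, 0.0286], [-0.0399, 0.2419, 0.9695], [0.0418, -0.969, 0.2435]]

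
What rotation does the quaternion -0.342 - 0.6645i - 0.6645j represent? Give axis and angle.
axis = (-√2/2, -√2/2, 0), θ = 220°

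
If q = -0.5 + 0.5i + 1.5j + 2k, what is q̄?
-0.5 - 0.5i - 1.5j - 2k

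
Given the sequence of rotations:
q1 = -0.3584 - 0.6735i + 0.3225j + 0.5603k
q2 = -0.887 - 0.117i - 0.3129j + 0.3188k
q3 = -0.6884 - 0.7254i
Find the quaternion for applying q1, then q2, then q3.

q2 · q1 = 0.1614 + 0.3612i - 0.3231j - 0.8597k
q3 · q2 · q1 = 0.1509 - 0.3657i - 0.4012j + 0.8262k
0.1509 - 0.3657i - 0.4012j + 0.8262k


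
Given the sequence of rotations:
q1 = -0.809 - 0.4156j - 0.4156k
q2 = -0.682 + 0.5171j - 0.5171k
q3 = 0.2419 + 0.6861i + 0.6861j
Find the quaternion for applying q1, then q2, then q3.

q2 · q1 = 0.5517 - 0.4298i - 0.1349j + 0.7018k
q3 · q2 · q1 = 0.5209 + 0.7561i - 0.1356j + 0.3721k
0.5209 + 0.7561i - 0.1356j + 0.3721k


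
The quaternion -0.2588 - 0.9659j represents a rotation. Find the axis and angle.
axis = (0, -1, 0), θ = 7π/6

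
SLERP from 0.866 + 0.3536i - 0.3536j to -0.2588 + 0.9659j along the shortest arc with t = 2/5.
0.6957 + 0.2356i - 0.6786j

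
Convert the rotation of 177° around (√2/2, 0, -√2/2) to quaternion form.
0.0262 + 0.7069i - 0.7069k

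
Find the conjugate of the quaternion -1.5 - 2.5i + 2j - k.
-1.5 + 2.5i - 2j + k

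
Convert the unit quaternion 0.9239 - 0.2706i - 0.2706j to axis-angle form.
axis = (-√2/2, -√2/2, 0), θ = π/4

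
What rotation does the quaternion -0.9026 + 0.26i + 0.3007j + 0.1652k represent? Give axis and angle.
axis = (0.604, 0.6985, 0.3838), θ = 309°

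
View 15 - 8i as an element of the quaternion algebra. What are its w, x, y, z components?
15 - 8i + 0j + 0k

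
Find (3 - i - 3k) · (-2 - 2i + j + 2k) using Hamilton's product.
-2 - i + 11j + 11k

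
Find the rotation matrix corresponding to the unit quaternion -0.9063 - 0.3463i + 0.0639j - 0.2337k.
[[0.8826, -0.4679, 0.046], [0.3793, 0.6509, -0.6576], [0.2777, 0.5978, 0.752]]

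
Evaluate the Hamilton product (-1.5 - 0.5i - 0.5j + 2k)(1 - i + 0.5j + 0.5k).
-2.75 - 0.25i - 3j + 0.5k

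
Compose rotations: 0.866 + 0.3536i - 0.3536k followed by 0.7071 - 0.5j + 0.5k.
0.7891 + 0.4268i - 0.2562j + 0.3598k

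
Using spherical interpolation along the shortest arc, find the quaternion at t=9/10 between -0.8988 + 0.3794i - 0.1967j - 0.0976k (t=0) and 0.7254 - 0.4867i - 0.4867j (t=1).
-0.763 + 0.4874i + 0.4243j - 0.0107k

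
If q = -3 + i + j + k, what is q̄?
-3 - i - j - k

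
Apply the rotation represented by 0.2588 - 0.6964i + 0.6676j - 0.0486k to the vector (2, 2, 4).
(0.051, -0.677, -4.852)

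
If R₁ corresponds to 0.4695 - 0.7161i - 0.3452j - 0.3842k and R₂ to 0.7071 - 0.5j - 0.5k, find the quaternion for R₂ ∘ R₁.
-0.0327 - 0.4869i - 0.1208j - 0.8645k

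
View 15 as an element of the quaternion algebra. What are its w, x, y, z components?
15 + 0i + 0j + 0k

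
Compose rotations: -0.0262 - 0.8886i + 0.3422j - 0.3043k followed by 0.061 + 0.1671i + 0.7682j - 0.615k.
-0.3031 - 0.0819i + 0.5981j + 0.7374k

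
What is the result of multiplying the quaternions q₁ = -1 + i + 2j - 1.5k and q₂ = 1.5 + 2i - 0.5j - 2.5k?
-6.25 - 6.25i + 3j - 4.25k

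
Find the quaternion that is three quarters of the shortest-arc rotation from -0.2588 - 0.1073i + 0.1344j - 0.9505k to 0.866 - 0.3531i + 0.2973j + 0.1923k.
-0.8166 + 0.2644i - 0.2085j - 0.4688k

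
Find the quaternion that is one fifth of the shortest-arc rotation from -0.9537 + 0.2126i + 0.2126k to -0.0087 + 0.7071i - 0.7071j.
-0.8757 + 0.3942i - 0.1995j + 0.1947k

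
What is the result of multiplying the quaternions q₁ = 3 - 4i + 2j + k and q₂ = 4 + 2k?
10 - 12i + 16j + 10k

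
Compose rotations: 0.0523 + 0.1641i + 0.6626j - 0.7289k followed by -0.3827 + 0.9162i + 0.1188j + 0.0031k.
-0.2468 - 0.1035i + 0.421j + 0.8667k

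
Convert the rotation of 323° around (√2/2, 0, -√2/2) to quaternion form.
-0.9483 + 0.2244i - 0.2244k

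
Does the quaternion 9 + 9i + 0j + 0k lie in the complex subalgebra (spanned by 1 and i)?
Yes. The quaternion 9 + 9i has j- and k-coefficients y = z = 0, so it lies in the complex subalgebra spanned by 1 and i.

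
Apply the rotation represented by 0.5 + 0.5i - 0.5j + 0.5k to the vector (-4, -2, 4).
(2, -4, -4)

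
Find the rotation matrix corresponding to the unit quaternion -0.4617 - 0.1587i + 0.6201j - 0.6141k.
[[-0.5233, -0.7639, -0.3777], [0.3702, 0.1954, -0.9082], [0.7675, -0.6151, 0.1806]]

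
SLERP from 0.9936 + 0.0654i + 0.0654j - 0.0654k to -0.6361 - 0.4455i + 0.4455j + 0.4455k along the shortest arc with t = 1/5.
0.9746 + 0.155i - 0.0456j - 0.155k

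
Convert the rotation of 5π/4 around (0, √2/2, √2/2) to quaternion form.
-0.3827 + 0.6533j + 0.6533k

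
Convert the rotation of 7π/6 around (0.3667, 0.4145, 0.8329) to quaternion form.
-0.2588 + 0.3542i + 0.4004j + 0.8045k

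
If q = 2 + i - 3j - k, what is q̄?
2 - i + 3j + k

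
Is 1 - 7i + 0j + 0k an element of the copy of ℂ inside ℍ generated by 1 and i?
Yes. The quaternion 1 - 7i has j- and k-coefficients y = z = 0, so it lies in the complex subalgebra spanned by 1 and i.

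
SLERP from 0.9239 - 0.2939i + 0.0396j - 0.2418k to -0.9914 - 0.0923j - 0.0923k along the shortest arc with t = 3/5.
0.989 - 0.1211i + 0.073j - 0.043k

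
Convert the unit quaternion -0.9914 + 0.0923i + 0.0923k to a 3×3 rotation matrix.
[[0.983, 0.183, 0.017], [-0.183, 0.9659, 0.183], [0.017, -0.183, 0.983]]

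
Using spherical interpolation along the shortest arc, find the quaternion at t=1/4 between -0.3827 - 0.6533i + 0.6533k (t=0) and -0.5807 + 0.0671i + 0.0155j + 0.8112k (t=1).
-0.4608 - 0.4947i + 0.0043j + 0.7369k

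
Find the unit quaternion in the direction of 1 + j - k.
0.5774 + 0.5774j - 0.5774k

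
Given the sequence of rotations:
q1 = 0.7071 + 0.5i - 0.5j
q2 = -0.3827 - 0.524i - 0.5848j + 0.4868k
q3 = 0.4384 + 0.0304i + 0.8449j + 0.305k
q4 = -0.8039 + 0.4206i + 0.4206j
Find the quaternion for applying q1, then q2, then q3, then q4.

q2 · q1 = -0.301 - 0.3185i + 0.0212j + 0.8986k
q3 · q2 · q1 = -0.4143 + 0.604i - 0.3695j + 0.5719k
q4 · q3 · q2 · q1 = 0.2344 - 0.4193i - 0.1178j - 0.8692k
0.2344 - 0.4193i - 0.1178j - 0.8692k


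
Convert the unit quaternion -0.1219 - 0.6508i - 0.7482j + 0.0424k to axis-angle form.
axis = (-0.6557, -0.7538, 0.0427), θ = 194°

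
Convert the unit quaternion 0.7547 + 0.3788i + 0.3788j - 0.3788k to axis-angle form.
axis = (√3/3, √3/3, -√3/3), θ = 82°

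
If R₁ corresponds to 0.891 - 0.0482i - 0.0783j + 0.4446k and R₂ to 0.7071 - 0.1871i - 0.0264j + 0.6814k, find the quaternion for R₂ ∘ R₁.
0.316 - 0.1592i - 0.0285j + 0.9349k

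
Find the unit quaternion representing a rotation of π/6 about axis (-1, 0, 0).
0.9659 - 0.2588i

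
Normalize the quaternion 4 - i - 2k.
0.8729 - 0.2182i - 0.4364k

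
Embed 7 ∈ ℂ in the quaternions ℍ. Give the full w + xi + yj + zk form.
7 + 0i + 0j + 0k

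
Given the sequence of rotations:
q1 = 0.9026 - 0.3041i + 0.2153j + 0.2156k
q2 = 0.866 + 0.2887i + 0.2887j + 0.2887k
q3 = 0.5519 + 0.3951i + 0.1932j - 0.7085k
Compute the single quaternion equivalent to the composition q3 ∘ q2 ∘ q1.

q2 · q1 = 0.745 - 0.0027i + 0.297j + 0.5972k
q3 · q2 · q1 = 0.778 + 0.6187i + 0.0738j - 0.0804k
0.778 + 0.6187i + 0.0738j - 0.0804k


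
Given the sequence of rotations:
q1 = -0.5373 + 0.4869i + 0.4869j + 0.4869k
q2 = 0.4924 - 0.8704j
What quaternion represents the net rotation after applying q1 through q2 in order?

q2 · q1 = 0.1592 - 0.184i + 0.7074j + 0.6635k
0.1592 - 0.184i + 0.7074j + 0.6635k


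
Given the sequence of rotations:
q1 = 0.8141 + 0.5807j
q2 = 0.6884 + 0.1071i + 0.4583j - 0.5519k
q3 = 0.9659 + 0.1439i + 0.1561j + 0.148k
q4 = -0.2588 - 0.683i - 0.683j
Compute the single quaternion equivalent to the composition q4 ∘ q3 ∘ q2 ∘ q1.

q2 · q1 = 0.2943 + 0.4077i + 0.7729j - 0.3871k
q3 · q2 · q1 = 0.1622 + 0.2613i + 0.9085j - 0.2828k
q4 · q3 · q2 · q1 = 0.757 + 0.0147i - 0.5391j - 0.3688k
0.757 + 0.0147i - 0.5391j - 0.3688k


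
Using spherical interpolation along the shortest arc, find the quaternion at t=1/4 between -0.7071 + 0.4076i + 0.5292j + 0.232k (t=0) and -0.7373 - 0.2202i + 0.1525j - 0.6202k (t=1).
-0.8266 + 0.2725i + 0.4924j - 0.0014k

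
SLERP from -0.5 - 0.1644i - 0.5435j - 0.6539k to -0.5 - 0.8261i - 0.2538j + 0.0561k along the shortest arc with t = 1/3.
-0.5708 - 0.4503i - 0.5055j - 0.4647k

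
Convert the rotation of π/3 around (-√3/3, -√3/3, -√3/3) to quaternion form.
0.866 - 0.2887i - 0.2887j - 0.2887k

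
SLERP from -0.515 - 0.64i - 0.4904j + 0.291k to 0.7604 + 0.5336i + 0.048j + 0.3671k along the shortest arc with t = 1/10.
-0.5614 - 0.651i - 0.4579j + 0.2268k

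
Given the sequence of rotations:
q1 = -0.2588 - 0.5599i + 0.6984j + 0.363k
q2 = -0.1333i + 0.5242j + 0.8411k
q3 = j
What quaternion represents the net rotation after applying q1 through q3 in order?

q2 · q1 = -0.7461 - 0.3626i - 0.5582j - 0.0173k
q3 · q2 · q1 = 0.5582 - 0.0173i - 0.7461j + 0.3626k
0.5582 - 0.0173i - 0.7461j + 0.3626k


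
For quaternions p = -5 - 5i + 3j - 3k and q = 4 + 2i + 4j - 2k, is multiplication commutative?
No: pq = -28 - 24i - 24j - 28k ≠ -28 - 36i + 8j + 24k = qp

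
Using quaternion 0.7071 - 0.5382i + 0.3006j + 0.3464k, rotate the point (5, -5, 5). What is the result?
(7.225, 4.775, -0.026)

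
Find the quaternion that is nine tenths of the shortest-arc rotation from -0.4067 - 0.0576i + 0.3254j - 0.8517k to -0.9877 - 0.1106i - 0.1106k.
-0.9715 - 0.1102i + 0.0392j - 0.206k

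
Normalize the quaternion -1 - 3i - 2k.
-0.2673 - 0.8018i - 0.5345k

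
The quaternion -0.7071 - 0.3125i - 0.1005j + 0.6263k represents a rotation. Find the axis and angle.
axis = (-0.4419, -0.1421, 0.8857), θ = 3π/2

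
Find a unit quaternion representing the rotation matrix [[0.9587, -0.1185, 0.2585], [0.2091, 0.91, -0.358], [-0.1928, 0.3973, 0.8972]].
0.9703 + 0.1946i + 0.1163j + 0.0844k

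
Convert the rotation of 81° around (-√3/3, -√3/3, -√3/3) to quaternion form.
0.7604 - 0.375i - 0.375j - 0.375k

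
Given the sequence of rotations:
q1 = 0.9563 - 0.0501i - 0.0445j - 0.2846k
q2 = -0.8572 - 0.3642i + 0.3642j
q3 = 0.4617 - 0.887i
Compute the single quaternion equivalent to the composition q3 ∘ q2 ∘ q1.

q2 · q1 = -0.8218 - 0.409i + 0.2828j + 0.2784k
q3 · q2 · q1 = -0.7422 + 0.5401i + 0.3775j - 0.1223k
-0.7422 + 0.5401i + 0.3775j - 0.1223k


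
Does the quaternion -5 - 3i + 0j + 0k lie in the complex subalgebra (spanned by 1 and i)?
Yes. The quaternion -5 - 3i has j- and k-coefficients y = z = 0, so it lies in the complex subalgebra spanned by 1 and i.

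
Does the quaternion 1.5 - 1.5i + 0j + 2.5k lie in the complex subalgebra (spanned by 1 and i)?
No. The quaternion 1.5 - 1.5i + 2.5k has j-coefficient y = 0 and k-coefficient z = 2.5, not both zero, so it does not lie in the complex subalgebra spanned by 1 and i.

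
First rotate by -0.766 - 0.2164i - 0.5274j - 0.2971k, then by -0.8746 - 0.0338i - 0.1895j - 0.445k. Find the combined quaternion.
0.4305 + 0.0368i + 0.6927j + 0.5775k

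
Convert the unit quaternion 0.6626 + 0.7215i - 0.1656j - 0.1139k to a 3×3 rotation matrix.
[[0.9192, -0.088, -0.3838], [-0.3899, -0.0671, -0.9184], [0.0551, 0.9939, -0.096]]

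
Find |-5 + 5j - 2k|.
√54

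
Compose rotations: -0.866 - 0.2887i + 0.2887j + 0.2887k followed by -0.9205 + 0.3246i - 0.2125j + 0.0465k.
0.9388 - 0.0901i - 0.1889j - 0.2737k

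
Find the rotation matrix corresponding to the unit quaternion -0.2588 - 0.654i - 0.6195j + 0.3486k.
[[-0.0106, 0.9907, -0.1353], [0.6299, -0.0985, -0.7704], [-0.7766, -0.0934, -0.623]]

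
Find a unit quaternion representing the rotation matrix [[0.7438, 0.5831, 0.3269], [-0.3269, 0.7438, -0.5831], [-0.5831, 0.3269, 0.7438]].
0.8988 + 0.2531i + 0.2531j - 0.2531k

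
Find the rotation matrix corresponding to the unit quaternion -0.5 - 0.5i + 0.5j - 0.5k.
[[0, -1, 0], [0, 0, -1], [1, 0, 0]]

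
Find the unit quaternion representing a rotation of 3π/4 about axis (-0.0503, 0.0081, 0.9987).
0.3827 - 0.0465i + 0.0075j + 0.9227k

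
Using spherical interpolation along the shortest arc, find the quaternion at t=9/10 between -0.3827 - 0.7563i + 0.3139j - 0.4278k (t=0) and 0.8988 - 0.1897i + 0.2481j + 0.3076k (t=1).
-0.9119 + 0.0791i - 0.1949j - 0.3523k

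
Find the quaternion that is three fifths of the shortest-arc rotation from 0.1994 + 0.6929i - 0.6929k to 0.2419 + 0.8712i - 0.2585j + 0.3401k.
0.265 + 0.9421i - 0.1798j - 0.0994k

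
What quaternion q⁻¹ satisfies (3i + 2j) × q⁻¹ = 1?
-0.2308i - 0.1538j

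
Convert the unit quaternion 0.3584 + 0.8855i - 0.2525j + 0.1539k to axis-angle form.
axis = (0.9485, -0.2705, 0.1649), θ = 138°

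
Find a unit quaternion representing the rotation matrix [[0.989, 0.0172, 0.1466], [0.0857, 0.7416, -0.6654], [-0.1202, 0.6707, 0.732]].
0.9304 + 0.359i + 0.0717j + 0.0184k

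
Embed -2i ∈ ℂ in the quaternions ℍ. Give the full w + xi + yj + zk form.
0 - 2i + 0j + 0k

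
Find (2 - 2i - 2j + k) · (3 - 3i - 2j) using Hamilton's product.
-4 - 10i - 13j + k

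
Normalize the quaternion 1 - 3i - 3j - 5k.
0.1508 - 0.4523i - 0.4523j - 0.7538k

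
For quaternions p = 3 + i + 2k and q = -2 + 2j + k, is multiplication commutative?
No: pq = -8 - 6i + 5j + k ≠ -8 + 2i + 7j - 3k = qp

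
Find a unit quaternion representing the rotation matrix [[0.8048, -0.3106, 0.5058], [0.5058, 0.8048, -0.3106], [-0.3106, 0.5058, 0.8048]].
0.9239 + 0.2209i + 0.2209j + 0.2209k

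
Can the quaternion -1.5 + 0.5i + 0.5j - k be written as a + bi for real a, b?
No. The quaternion -1.5 + 0.5i + 0.5j - k has j-coefficient y = 0.5 and k-coefficient z = -1, not both zero, so it does not lie in the complex subalgebra spanned by 1 and i.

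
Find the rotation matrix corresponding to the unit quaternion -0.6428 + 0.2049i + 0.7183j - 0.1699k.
[[-0.0896, 0.0759, -0.9931], [0.5128, 0.8583, 0.0193], [0.8538, -0.5075, -0.1159]]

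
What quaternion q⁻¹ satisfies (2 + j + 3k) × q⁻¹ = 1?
0.1429 - 0.0714j - 0.2143k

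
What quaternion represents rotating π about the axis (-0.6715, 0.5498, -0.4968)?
-0.6715i + 0.5498j - 0.4968k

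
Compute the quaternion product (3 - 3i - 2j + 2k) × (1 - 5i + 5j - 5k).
8 - 18i - 12j - 38k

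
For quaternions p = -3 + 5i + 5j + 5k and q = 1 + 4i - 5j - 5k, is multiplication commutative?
No: pq = 27 - 7i + 65j - 25k ≠ 27 - 7i - 25j + 65k = qp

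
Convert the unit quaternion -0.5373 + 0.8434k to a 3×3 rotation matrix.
[[-0.4226, 0.9063, 0], [-0.9063, -0.4226, 0], [0, 0, 1]]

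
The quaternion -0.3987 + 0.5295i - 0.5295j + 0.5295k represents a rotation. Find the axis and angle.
axis = (√3/3, -√3/3, √3/3), θ = 227°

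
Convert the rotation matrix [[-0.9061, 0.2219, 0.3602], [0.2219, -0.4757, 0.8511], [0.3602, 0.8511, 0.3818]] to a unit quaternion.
0.2167i + 0.512j + 0.8312k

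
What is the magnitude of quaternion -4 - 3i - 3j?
√34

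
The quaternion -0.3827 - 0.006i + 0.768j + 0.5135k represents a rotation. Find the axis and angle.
axis = (-0.0065, 0.8313, 0.5558), θ = 5π/4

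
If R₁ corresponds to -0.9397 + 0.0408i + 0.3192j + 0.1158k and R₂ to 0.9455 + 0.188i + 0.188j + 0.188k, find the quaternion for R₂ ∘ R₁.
-0.9779 - 0.1763i + 0.111j - 0.0148k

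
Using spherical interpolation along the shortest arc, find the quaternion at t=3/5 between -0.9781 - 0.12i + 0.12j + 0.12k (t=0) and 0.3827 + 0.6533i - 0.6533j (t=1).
-0.7116 - 0.4952i + 0.4952j + 0.0557k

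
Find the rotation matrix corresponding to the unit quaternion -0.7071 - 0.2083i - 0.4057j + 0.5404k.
[[0.0868, 0.9332, 0.3486], [-0.5952, 0.3292, -0.7331], [-0.7989, -0.1439, 0.584]]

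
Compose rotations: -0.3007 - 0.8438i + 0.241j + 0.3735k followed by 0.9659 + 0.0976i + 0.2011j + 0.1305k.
-0.3053 - 0.8007i + 0.0257j + 0.5147k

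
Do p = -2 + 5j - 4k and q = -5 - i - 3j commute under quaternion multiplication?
No: pq = 25 - 10i - 15j + 25k ≠ 25 + 14i - 23j + 15k = qp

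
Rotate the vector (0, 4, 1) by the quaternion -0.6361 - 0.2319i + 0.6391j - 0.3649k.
(-3.686, 1.743, -0.61)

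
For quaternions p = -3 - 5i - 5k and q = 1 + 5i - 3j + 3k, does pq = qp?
No: pq = 37 - 35i - j + k ≠ 37 - 5i + 19j - 29k = qp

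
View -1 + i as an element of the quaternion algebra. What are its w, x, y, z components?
-1 + i + 0j + 0k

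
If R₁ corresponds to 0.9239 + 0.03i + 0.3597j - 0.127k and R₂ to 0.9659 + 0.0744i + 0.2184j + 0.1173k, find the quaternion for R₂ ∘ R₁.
0.8265 + 0.0278i + 0.5622j + 0.0059k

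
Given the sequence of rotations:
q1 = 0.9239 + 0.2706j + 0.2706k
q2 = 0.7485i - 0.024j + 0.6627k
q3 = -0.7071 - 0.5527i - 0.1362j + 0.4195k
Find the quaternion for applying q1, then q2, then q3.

q2 · q1 = -0.1728 + 0.5057i - 0.2247j + 0.8148k
q3 · q2 · q1 = 0.0293 - 0.2788i + 0.8449j - 0.4556k
0.0293 - 0.2788i + 0.8449j - 0.4556k


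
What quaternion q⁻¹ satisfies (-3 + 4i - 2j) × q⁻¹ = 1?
-0.1034 - 0.1379i + 0.069j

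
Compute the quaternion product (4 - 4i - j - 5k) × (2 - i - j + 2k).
13 - 19i + 7j + k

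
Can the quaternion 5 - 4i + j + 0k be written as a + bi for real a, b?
No. The quaternion 5 - 4i + j has j-coefficient y = 1 and k-coefficient z = 0, not both zero, so it does not lie in the complex subalgebra spanned by 1 and i.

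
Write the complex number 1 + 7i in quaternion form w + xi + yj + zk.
1 + 7i + 0j + 0k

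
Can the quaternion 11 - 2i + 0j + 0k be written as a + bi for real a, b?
Yes. The quaternion 11 - 2i has j- and k-coefficients y = z = 0, so it lies in the complex subalgebra spanned by 1 and i.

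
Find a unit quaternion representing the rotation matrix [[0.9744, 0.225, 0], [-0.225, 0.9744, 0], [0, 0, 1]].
0.9936 - 0.1132k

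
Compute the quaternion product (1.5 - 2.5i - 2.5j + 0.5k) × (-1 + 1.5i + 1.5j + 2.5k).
4.75 - 2.25i + 11.75j + 3.25k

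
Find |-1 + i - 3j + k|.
√12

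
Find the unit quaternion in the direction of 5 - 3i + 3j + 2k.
0.7293 - 0.4376i + 0.4376j + 0.2917k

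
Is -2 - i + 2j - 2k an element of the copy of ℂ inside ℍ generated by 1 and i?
No. The quaternion -2 - i + 2j - 2k has j-coefficient y = 2 and k-coefficient z = -2, not both zero, so it does not lie in the complex subalgebra spanned by 1 and i.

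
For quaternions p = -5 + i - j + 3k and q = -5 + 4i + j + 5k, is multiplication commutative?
No: pq = 7 - 33i + 7j - 35k ≠ 7 - 17i - 7j - 45k = qp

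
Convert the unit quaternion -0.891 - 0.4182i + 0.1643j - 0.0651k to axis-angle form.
axis = (-0.9211, 0.3619, -0.1434), θ = 306°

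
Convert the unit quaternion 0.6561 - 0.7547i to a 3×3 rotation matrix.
[[1, 0, 0], [0, -0.1391, 0.9903], [0, -0.9903, -0.1391]]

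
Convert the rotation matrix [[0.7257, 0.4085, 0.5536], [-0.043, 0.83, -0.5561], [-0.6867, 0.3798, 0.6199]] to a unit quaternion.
0.891 + 0.2626i + 0.348j - 0.1267k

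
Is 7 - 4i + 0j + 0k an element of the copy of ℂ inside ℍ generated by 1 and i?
Yes. The quaternion 7 - 4i has j- and k-coefficients y = z = 0, so it lies in the complex subalgebra spanned by 1 and i.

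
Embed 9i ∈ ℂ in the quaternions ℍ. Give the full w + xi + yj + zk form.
0 + 9i + 0j + 0k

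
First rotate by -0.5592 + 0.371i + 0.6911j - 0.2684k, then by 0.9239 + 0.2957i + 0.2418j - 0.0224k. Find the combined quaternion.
-0.7995 + 0.128i + 0.5743j - 0.1208k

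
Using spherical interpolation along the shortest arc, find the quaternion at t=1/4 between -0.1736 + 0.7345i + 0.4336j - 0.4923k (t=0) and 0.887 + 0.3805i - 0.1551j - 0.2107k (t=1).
0.1568 + 0.7808i + 0.3283j - 0.5079k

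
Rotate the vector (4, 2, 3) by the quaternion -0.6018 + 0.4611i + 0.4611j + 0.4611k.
(2.169, 2.721, 4.11)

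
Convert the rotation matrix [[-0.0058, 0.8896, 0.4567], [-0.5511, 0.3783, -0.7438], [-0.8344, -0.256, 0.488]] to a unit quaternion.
0.682 + 0.1788i + 0.4733j - 0.5281k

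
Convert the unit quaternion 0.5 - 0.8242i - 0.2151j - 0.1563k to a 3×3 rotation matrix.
[[0.8586, 0.5109, 0.0425], [0.1983, -0.4075, 0.8914], [0.4727, -0.757, -0.4511]]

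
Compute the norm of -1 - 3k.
√10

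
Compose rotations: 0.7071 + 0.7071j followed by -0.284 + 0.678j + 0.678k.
-0.6802 - 0.4794i + 0.2786j + 0.4794k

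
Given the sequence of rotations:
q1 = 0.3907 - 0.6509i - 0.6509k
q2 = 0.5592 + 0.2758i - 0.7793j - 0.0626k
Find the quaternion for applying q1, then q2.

q2 · q1 = 0.3573 + 0.251i - 0.0842j - 0.8957k
0.3573 + 0.251i - 0.0842j - 0.8957k


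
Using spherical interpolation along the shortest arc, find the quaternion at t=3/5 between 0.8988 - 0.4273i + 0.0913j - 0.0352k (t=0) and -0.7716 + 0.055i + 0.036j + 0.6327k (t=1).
0.881 - 0.2201i + 0.0166j - 0.4185k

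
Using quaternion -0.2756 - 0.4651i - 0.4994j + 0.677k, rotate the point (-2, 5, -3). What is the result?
(6.083, 0.868, -0.495)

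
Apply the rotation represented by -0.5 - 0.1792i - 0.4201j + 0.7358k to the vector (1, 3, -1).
(2.067, -0.229, -2.584)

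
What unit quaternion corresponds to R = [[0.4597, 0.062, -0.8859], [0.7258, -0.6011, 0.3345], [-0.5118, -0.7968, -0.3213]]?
-0.3665 + 0.7717i + 0.2552j - 0.4528k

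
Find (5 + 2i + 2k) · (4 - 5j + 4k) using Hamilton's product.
12 + 18i - 33j + 18k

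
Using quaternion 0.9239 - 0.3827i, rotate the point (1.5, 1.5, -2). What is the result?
(1.5, -0.354, -2.475)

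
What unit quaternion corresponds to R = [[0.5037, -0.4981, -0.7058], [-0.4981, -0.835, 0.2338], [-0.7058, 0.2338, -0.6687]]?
0.8671i - 0.2872j - 0.407k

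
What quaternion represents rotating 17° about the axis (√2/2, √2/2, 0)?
0.989 + 0.1045i + 0.1045j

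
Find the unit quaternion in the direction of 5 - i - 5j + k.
0.6934 - 0.1387i - 0.6934j + 0.1387k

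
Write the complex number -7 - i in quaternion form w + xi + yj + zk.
-7 - i + 0j + 0k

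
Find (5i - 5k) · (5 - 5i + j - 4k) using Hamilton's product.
5 + 30i + 45j - 20k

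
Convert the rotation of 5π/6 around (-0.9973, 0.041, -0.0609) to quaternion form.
0.2588 - 0.9633i + 0.0396j - 0.0588k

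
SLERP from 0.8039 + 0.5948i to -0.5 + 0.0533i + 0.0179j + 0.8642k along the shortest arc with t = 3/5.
0.7499 + 0.2561i - 0.0126j - 0.6099k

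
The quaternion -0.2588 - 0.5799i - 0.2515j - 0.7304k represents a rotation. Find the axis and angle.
axis = (-0.6004, -0.2604, -0.7562), θ = 7π/6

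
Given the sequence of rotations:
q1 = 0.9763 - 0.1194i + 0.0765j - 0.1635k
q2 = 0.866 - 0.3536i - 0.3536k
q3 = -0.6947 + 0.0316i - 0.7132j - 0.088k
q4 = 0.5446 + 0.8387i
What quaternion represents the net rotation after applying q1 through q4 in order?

q2 · q1 = 0.7454 - 0.4216i + 0.0507j - 0.5139k
q3 · q2 · q1 = -0.5136 + 0.6874i - 0.5135j - 0.0077k
q4 · q3 · q2 · q1 = -0.8562 - 0.0564i - 0.2732j - 0.4349k
-0.8562 - 0.0564i - 0.2732j - 0.4349k


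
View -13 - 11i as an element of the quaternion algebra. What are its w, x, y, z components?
-13 - 11i + 0j + 0k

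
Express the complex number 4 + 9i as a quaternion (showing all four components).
4 + 9i + 0j + 0k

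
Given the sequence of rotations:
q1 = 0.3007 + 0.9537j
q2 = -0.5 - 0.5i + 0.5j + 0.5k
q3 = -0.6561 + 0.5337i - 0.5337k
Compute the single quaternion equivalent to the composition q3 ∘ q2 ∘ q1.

q2 · q1 = -0.6272 - 0.6272i - 0.3265j - 0.3265k
q3 · q2 · q1 = 0.572 - 0.0975i + 0.7232j + 0.3747k
0.572 - 0.0975i + 0.7232j + 0.3747k


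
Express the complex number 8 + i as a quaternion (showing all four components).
8 + i + 0j + 0k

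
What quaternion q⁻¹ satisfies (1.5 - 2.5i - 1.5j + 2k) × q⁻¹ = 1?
0.1017 + 0.1695i + 0.1017j - 0.1356k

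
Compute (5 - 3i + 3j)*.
5 + 3i - 3j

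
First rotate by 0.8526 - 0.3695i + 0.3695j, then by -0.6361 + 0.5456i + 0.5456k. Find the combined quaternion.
-0.3407 + 0.4986i - 0.4366j + 0.6668k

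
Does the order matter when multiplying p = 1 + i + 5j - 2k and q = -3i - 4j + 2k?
Yes: pq = 27 - i + 13k ≠ 27 - 5i - 8j - 9k = qp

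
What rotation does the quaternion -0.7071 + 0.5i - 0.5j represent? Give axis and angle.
axis = (√2/2, -√2/2, 0), θ = 3π/2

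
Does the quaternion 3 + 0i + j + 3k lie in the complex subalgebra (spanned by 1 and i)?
No. The quaternion 3 + j + 3k has j-coefficient y = 1 and k-coefficient z = 3, not both zero, so it does not lie in the complex subalgebra spanned by 1 and i.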